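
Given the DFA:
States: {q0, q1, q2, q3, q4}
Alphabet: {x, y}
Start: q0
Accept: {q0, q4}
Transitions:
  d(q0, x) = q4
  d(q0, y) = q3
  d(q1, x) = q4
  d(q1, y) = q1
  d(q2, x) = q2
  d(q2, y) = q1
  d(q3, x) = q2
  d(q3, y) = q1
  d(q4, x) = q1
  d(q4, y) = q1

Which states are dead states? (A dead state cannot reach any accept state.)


Forward reachability from each state:
  q0 -> reaches accept state q0 (live)
  q1 -> reaches accept state q4 (live)
  q2 -> reaches accept state q4 (live)
  q3 -> reaches accept state q4 (live)
  q4 -> reaches accept state q4 (live)

None (all states can reach an accept state)


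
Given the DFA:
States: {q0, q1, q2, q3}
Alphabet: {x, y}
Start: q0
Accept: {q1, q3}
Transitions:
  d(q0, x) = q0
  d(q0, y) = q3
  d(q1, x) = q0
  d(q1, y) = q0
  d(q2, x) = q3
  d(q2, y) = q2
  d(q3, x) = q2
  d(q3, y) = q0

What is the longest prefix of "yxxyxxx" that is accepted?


Run the DFA, marking each prefix where the state is accepting:
  "" -> q0 [reject]
  "y" -> q3 [accept]
  "yx" -> q2 [reject]
  "yxx" -> q3 [accept]
  "yxxy" -> q0 [reject]
  "yxxyx" -> q0 [reject]
  "yxxyxx" -> q0 [reject]
  "yxxyxxx" -> q0 [reject]

"yxx"


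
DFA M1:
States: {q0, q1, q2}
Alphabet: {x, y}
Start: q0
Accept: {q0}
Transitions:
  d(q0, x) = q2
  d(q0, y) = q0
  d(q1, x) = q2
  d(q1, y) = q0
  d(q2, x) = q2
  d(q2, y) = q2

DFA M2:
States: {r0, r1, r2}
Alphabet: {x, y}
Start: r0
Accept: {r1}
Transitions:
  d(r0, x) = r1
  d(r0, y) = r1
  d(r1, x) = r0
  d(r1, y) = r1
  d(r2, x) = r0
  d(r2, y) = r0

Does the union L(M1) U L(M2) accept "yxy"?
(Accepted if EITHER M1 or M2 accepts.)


M1: final=q2 accepted=False
M2: final=r1 accepted=True

Yes, union accepts


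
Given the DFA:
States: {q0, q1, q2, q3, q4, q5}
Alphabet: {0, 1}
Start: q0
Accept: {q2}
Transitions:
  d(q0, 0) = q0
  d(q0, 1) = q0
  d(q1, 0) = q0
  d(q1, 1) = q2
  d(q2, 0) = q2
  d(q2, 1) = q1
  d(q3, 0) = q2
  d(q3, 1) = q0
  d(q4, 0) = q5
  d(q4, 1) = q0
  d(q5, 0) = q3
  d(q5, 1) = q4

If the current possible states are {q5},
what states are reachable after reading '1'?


Apply transition on '1' from each current state:
  d(q5, 1) = q4

{q4}


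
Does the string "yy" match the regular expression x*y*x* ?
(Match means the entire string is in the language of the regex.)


|string| = 2; first = 'y'; last = 'y'

Yes, "yy" matches x*y*x*


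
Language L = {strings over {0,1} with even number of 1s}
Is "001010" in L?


count('1') = 2; 2 mod 2 = 0

Yes, "001010" is in L


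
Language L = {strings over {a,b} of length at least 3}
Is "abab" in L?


length = 4

Yes, "abab" is in L


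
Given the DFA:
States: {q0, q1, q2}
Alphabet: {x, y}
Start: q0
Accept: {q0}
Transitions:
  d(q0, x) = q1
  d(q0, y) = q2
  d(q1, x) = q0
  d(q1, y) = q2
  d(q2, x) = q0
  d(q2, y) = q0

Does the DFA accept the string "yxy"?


Trace: q0 -> q2 -> q0 -> q2
Final state: q2
Accept states: {q0}

No, rejected (final state q2 is not an accept state)


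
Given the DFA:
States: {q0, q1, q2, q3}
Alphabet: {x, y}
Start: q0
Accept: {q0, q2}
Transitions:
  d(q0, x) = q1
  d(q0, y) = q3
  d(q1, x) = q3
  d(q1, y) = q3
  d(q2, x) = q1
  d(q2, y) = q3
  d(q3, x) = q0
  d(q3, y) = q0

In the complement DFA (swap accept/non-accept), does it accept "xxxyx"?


Trace: q0 -> q1 -> q3 -> q0 -> q3 -> q0
Final: q0
Original accept: {q0, q2}
Complement: q0 is in original accept

No, complement rejects (original accepts)


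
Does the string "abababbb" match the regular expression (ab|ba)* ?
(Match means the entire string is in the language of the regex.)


|string| = 8; first = 'a'; last = 'b'

No, "abababbb" does not match (ab|ba)*


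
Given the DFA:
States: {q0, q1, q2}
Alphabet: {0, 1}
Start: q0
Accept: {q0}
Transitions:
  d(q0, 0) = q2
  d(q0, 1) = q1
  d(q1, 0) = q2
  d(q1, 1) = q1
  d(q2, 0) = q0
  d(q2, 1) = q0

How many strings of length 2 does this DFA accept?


Enumerating all length-2 strings:
  "00" -> q0 [accept]
  "01" -> q0 [accept]
  "10" -> q2 [reject]
  "11" -> q1 [reject]

2 out of 4


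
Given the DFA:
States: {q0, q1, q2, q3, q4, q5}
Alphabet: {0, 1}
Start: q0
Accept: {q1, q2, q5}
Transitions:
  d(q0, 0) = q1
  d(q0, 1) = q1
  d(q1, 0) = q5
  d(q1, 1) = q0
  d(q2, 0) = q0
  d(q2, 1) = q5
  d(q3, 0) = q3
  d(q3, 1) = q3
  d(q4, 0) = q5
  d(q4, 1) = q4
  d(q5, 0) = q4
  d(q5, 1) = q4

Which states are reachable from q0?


BFS from q0:
  layer 0: {q0}
  layer 1: {q1}
  layer 2: {q5}
  layer 3: {q4}

{q0, q1, q4, q5}


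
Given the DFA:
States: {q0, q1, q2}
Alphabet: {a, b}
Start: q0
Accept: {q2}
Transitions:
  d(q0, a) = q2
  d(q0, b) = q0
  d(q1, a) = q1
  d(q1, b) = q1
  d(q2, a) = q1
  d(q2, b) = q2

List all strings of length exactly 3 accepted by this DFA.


All strings of length 3: 8 total
Accepted: 3

"abb", "bab", "bba"


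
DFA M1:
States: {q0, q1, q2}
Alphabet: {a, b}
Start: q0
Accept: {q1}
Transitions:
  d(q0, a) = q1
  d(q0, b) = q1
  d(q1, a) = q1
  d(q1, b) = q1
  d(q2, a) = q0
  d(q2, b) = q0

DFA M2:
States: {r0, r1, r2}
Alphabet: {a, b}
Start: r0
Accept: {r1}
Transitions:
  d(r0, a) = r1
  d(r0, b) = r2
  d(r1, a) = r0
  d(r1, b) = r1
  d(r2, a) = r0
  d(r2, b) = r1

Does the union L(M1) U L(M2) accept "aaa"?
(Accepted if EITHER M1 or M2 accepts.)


M1: final=q1 accepted=True
M2: final=r1 accepted=True

Yes, union accepts


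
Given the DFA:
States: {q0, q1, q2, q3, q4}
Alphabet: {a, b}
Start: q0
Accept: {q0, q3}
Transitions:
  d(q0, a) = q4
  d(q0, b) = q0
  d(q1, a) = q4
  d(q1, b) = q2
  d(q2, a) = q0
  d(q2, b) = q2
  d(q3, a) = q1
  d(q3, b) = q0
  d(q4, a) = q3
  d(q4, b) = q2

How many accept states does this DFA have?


Accept states listed: {q0, q3}
Counting: q0(1) q3(2)

2


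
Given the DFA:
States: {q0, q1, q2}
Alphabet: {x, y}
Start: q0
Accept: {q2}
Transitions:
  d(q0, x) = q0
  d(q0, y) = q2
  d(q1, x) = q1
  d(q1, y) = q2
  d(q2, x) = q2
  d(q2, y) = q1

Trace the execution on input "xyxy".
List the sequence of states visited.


Input: xyxy
d(q0, x) = q0
d(q0, y) = q2
d(q2, x) = q2
d(q2, y) = q1


q0 -> q0 -> q2 -> q2 -> q1


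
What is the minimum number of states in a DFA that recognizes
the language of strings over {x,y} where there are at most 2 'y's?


States: count = 0, 1, ..., 2 (all accepting; 3 states), plus a dead state for count > 2.
Total: 3 + 1 = 4.

4


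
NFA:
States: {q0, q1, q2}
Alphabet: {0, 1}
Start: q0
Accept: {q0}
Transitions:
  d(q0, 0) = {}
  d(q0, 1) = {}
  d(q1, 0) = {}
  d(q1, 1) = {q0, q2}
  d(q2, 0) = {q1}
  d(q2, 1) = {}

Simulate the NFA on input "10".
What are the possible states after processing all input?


Start: {q0}
  --1--> {}
  --0--> {}

{} (empty set, no valid transitions)


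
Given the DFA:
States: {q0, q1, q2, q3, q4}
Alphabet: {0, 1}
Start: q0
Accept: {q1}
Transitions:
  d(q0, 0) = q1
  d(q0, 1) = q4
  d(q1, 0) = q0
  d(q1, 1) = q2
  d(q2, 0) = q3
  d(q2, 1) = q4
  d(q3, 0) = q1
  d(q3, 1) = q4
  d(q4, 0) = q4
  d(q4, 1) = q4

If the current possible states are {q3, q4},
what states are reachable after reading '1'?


Apply transition on '1' from each current state:
  d(q3, 1) = q4
  d(q4, 1) = q4

{q4}


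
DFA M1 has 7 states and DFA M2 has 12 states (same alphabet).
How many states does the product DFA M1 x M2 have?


Product construction pairs every M1 state with every M2 state.
7 * 12 = 84

84


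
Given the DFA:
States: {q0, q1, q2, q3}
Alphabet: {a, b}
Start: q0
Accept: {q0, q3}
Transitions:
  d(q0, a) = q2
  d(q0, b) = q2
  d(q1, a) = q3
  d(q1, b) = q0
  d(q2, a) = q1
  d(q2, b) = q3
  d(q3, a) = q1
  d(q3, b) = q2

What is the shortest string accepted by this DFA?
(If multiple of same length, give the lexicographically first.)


BFS by string length (lex-first path to each state shown):
  len 0: q0<-""
Found accept state at length 0.

"" (empty string)


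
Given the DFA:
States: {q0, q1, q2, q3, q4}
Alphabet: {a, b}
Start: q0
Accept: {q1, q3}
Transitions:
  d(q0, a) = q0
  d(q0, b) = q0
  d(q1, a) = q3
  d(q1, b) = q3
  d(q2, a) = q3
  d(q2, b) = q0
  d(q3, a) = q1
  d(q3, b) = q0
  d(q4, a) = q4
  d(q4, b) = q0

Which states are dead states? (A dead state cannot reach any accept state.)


Forward reachability from each state:
  q0 -> reaches {q0}, no accept state (dead)
  q1 -> reaches accept state q1 (live)
  q2 -> reaches accept state q1 (live)
  q3 -> reaches accept state q1 (live)
  q4 -> reaches {q0, q4}, no accept state (dead)

{q0, q4}


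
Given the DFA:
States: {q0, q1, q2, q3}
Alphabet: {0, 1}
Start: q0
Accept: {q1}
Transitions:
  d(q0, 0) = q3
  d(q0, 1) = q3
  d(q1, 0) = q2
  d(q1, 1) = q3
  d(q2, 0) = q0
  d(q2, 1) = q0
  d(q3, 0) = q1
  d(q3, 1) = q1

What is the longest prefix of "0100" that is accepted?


Run the DFA, marking each prefix where the state is accepting:
  "" -> q0 [reject]
  "0" -> q3 [reject]
  "01" -> q1 [accept]
  "010" -> q2 [reject]
  "0100" -> q0 [reject]

"01"


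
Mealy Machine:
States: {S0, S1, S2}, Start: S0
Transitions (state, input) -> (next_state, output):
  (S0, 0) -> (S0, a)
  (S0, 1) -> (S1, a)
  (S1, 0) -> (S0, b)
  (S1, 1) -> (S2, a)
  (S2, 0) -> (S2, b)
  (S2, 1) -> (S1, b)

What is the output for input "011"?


Step-by-step:
  (S0, 0) -> (S0, a)
  (S0, 1) -> (S1, a)
  (S1, 1) -> (S2, a)

"aaa"


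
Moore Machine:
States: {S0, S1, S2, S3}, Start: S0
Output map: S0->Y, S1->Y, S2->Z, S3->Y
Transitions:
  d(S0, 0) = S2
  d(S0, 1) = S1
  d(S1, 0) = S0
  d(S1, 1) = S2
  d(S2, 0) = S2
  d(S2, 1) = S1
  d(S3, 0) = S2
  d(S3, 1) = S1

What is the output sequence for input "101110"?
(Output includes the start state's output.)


Start: S0 (output Y)
  --1--> S1 (output Y)
  --0--> S0 (output Y)
  --1--> S1 (output Y)
  --1--> S2 (output Z)
  --1--> S1 (output Y)
  --0--> S0 (output Y)

"YYYYZYY"


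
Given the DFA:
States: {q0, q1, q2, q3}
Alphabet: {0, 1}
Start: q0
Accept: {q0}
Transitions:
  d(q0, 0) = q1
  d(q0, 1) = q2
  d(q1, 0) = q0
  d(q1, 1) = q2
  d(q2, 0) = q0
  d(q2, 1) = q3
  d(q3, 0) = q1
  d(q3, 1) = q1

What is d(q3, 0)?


Looking up transition d(q3, 0)

q1


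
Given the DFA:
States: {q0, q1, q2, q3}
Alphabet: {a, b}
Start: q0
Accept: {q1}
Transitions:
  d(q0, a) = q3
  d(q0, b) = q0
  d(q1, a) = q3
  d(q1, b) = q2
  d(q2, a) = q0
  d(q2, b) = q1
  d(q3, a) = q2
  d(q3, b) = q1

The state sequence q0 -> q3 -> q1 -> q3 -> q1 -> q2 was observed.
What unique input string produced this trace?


Trace back each transition to find the symbol:
  q0 --[a]--> q3
  q3 --[b]--> q1
  q1 --[a]--> q3
  q3 --[b]--> q1
  q1 --[b]--> q2

"ababb"


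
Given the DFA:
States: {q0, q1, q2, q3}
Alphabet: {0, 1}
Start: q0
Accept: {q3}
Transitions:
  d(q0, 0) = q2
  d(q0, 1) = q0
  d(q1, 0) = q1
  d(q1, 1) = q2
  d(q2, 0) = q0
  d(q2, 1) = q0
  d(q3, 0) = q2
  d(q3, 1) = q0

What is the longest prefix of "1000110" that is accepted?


Run the DFA, marking each prefix where the state is accepting:
  "" -> q0 [reject]
  "1" -> q0 [reject]
  "10" -> q2 [reject]
  "100" -> q0 [reject]
  "1000" -> q2 [reject]
  "10001" -> q0 [reject]
  "100011" -> q0 [reject]
  "1000110" -> q2 [reject]

No prefix is accepted


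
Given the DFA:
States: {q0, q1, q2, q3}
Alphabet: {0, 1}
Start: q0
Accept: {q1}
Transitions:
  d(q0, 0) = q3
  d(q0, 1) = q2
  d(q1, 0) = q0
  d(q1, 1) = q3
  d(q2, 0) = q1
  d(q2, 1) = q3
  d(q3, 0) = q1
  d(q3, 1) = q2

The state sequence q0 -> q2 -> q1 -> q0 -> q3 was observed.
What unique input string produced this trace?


Trace back each transition to find the symbol:
  q0 --[1]--> q2
  q2 --[0]--> q1
  q1 --[0]--> q0
  q0 --[0]--> q3

"1000"


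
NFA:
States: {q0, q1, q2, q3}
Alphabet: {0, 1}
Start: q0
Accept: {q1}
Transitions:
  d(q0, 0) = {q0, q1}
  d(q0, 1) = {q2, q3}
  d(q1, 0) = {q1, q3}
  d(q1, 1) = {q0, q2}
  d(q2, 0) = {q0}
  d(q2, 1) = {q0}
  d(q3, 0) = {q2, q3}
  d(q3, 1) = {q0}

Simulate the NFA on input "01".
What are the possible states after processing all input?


Start: {q0}
  --0--> {q0, q1}
  --1--> {q0, q2, q3}

{q0, q2, q3}


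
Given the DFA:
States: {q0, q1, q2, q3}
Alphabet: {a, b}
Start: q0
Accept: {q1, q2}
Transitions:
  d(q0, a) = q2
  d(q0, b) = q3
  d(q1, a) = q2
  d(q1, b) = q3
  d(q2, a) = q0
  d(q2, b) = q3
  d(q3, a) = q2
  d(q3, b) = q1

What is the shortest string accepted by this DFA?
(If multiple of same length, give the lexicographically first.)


BFS by string length (lex-first path to each state shown):
  len 0: q0<-""
  len 1: q2<-"a", q3<-"b"
Found accept state at length 1.

"a"


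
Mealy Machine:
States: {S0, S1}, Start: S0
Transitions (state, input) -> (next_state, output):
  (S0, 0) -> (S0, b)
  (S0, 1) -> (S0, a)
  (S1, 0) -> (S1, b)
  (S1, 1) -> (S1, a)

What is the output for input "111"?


Step-by-step:
  (S0, 1) -> (S0, a)
  (S0, 1) -> (S0, a)
  (S0, 1) -> (S0, a)

"aaa"


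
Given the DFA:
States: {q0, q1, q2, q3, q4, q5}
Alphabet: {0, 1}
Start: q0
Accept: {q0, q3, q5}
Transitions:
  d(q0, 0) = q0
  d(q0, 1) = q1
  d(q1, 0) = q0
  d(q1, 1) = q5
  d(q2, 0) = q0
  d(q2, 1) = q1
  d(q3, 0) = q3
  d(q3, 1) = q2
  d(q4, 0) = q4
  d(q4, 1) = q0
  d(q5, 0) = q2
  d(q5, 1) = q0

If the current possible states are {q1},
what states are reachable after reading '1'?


Apply transition on '1' from each current state:
  d(q1, 1) = q5

{q5}


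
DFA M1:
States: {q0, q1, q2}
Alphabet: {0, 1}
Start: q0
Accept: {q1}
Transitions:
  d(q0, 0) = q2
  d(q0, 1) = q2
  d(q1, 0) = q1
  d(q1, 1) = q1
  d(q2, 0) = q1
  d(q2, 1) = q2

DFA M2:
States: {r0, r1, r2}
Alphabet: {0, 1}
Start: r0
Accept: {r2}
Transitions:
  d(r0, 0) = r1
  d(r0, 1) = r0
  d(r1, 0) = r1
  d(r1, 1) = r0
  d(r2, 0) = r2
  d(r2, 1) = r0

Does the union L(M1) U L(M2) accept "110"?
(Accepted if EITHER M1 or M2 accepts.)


M1: final=q1 accepted=True
M2: final=r1 accepted=False

Yes, union accepts


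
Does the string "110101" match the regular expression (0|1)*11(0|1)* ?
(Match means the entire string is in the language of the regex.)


|string| = 6; first = '1'; last = '1'

Yes, "110101" matches (0|1)*11(0|1)*


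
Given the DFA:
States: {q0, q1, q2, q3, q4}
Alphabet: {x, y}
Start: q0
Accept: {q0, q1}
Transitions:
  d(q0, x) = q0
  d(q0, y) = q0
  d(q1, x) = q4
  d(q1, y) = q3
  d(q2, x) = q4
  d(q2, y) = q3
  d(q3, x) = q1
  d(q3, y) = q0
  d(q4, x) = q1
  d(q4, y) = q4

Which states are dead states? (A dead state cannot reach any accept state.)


Forward reachability from each state:
  q0 -> reaches accept state q0 (live)
  q1 -> reaches accept state q0 (live)
  q2 -> reaches accept state q0 (live)
  q3 -> reaches accept state q0 (live)
  q4 -> reaches accept state q0 (live)

None (all states can reach an accept state)


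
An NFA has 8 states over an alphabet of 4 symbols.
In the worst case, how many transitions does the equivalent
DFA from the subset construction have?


Subset construction: one DFA state per subset of NFA states = 2^8 = 256 states.
Each DFA state has 4 outgoing transitions: 256 * 4 = 1024

1024


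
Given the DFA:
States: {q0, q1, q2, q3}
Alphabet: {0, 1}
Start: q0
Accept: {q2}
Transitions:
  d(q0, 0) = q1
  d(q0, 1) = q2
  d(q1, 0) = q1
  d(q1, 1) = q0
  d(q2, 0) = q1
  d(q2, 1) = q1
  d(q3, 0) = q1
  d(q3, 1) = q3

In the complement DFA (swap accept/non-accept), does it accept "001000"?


Trace: q0 -> q1 -> q1 -> q0 -> q1 -> q1 -> q1
Final: q1
Original accept: {q2}
Complement: q1 is not in original accept

Yes, complement accepts (original rejects)


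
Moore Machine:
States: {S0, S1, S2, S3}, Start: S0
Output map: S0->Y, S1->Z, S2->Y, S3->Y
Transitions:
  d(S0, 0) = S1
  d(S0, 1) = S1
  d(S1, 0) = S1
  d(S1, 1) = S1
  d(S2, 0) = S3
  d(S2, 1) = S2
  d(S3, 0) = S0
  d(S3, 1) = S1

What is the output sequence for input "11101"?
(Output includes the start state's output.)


Start: S0 (output Y)
  --1--> S1 (output Z)
  --1--> S1 (output Z)
  --1--> S1 (output Z)
  --0--> S1 (output Z)
  --1--> S1 (output Z)

"YZZZZZ"


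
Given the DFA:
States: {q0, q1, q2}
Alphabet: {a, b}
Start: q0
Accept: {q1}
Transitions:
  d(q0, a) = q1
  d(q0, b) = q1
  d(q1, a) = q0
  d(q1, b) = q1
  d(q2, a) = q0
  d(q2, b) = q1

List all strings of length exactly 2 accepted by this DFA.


All strings of length 2: 4 total
Accepted: 2

"ab", "bb"


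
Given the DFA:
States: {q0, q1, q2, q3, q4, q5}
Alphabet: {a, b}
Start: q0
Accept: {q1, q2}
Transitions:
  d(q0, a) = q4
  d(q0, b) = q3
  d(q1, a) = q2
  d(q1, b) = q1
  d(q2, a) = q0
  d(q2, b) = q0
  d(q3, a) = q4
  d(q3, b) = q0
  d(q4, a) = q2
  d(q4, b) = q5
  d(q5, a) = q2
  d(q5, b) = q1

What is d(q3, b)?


Looking up transition d(q3, b)

q0


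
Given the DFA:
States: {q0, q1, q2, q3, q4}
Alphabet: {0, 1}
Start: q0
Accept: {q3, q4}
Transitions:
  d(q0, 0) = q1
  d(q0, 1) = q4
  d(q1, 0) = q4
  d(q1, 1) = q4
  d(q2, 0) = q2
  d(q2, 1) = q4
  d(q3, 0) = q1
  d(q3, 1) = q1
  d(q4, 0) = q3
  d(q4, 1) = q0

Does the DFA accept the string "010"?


Trace: q0 -> q1 -> q4 -> q3
Final state: q3
Accept states: {q3, q4}

Yes, accepted (final state q3 is an accept state)


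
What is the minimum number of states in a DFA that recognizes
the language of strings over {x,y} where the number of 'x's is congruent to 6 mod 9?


States track (count of 'x') mod 9.
Need 9 states: one per remainder 0..8; accept = remainder 6.

9


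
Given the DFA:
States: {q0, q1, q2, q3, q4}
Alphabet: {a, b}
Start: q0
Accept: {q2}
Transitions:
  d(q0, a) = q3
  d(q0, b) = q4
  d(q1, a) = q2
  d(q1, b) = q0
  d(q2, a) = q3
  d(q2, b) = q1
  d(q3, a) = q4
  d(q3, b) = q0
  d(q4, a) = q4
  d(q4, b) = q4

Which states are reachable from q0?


BFS from q0:
  layer 0: {q0}
  layer 1: {q3, q4}

{q0, q3, q4}


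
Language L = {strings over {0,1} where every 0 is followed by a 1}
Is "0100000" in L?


'00' present: True; ends with '0': True

No, "0100000" is not in L


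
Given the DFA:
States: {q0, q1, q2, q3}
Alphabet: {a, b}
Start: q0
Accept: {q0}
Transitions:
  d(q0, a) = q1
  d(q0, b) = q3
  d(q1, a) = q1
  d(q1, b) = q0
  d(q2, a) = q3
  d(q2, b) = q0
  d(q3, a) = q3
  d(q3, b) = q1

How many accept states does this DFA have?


Accept states listed: {q0}
Counting: q0(1)

1


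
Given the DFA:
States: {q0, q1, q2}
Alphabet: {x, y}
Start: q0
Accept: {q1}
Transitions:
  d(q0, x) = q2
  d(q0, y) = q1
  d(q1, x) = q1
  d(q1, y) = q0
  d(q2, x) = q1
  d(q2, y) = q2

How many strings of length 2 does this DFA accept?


Enumerating all length-2 strings:
  "xx" -> q1 [accept]
  "xy" -> q2 [reject]
  "yx" -> q1 [accept]
  "yy" -> q0 [reject]

2 out of 4


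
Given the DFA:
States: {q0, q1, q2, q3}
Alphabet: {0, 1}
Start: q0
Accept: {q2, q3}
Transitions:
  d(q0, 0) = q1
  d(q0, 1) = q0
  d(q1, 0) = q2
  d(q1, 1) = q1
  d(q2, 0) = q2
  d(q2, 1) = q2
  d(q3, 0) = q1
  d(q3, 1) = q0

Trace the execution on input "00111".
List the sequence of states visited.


Input: 00111
d(q0, 0) = q1
d(q1, 0) = q2
d(q2, 1) = q2
d(q2, 1) = q2
d(q2, 1) = q2


q0 -> q1 -> q2 -> q2 -> q2 -> q2


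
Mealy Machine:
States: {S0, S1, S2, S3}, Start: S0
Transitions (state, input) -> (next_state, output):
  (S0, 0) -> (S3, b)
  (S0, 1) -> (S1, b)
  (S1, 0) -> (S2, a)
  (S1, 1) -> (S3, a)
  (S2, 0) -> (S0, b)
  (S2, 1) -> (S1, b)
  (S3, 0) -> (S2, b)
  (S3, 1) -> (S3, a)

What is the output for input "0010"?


Step-by-step:
  (S0, 0) -> (S3, b)
  (S3, 0) -> (S2, b)
  (S2, 1) -> (S1, b)
  (S1, 0) -> (S2, a)

"bbba"


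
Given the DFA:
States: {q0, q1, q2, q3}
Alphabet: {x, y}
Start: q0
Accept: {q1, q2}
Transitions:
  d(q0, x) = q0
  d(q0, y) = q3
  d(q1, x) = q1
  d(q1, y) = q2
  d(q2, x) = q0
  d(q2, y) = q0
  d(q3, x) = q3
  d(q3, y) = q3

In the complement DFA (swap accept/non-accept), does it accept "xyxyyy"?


Trace: q0 -> q0 -> q3 -> q3 -> q3 -> q3 -> q3
Final: q3
Original accept: {q1, q2}
Complement: q3 is not in original accept

Yes, complement accepts (original rejects)


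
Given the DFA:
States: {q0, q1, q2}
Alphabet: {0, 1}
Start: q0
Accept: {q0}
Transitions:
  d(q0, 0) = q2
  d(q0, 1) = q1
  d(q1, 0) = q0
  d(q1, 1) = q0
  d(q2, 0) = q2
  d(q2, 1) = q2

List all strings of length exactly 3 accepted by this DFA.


All strings of length 3: 8 total
Accepted: 0

None


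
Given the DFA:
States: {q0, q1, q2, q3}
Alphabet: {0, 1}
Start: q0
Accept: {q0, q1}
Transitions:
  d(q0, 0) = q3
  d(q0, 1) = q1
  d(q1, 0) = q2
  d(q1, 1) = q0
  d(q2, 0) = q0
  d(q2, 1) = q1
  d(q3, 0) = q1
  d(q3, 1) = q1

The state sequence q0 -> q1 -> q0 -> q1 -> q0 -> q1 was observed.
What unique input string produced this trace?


Trace back each transition to find the symbol:
  q0 --[1]--> q1
  q1 --[1]--> q0
  q0 --[1]--> q1
  q1 --[1]--> q0
  q0 --[1]--> q1

"11111"


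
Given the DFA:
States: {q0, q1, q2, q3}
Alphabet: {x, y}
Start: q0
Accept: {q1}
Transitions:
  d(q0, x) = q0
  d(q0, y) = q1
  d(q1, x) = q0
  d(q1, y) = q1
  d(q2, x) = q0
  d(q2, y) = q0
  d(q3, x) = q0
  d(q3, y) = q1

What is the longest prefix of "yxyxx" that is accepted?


Run the DFA, marking each prefix where the state is accepting:
  "" -> q0 [reject]
  "y" -> q1 [accept]
  "yx" -> q0 [reject]
  "yxy" -> q1 [accept]
  "yxyx" -> q0 [reject]
  "yxyxx" -> q0 [reject]

"yxy"


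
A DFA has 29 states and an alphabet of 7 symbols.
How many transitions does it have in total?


Each state has exactly one transition per symbol.
29 * 7 = 203

203


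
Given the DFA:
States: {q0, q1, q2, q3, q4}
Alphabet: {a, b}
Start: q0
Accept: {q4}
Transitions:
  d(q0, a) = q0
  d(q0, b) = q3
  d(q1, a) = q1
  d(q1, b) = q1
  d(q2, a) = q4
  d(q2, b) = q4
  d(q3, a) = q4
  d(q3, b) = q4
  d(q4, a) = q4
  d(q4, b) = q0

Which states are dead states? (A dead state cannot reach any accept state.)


Forward reachability from each state:
  q0 -> reaches accept state q4 (live)
  q1 -> reaches {q1}, no accept state (dead)
  q2 -> reaches accept state q4 (live)
  q3 -> reaches accept state q4 (live)
  q4 -> reaches accept state q4 (live)

{q1}


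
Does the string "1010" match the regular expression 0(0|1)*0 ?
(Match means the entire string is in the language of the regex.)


|string| = 4; first = '1'; last = '0'

No, "1010" does not match 0(0|1)*0


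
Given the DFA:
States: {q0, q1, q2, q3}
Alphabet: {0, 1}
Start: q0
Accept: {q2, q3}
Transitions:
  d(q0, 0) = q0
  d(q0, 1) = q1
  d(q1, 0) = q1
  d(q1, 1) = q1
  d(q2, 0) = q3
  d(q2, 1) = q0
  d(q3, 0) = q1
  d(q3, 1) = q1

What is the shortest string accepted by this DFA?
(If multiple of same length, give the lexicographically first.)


BFS by string length (lex-first path to each state shown):
  len 0: q0<-""
  len 1: q0<-"0", q1<-"1"
  len 2: q0<-"00", q1<-"01"
  len 3: q0<-"000", q1<-"001"
  len 4: q0<-"0000", q1<-"0001"
  len 5: q0<-"00000", q1<-"00001"
  len 6: q0<-"000000", q1<-"000001"
  len 7: q0<-"0000000", q1<-"0000001"
  len 8: q0<-"00000000", q1<-"00000001"

No string accepted (empty language)


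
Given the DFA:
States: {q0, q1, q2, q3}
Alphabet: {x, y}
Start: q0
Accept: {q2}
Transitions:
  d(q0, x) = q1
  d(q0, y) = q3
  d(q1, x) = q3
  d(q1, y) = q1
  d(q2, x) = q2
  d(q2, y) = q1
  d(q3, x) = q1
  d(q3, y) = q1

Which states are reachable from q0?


BFS from q0:
  layer 0: {q0}
  layer 1: {q1, q3}

{q0, q1, q3}


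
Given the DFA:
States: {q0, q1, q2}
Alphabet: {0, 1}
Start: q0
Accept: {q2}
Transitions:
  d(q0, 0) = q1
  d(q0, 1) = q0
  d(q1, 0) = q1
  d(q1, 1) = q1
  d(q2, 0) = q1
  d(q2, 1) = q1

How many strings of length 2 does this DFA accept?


Enumerating all length-2 strings:
  "00" -> q1 [reject]
  "01" -> q1 [reject]
  "10" -> q1 [reject]
  "11" -> q0 [reject]

0 out of 4


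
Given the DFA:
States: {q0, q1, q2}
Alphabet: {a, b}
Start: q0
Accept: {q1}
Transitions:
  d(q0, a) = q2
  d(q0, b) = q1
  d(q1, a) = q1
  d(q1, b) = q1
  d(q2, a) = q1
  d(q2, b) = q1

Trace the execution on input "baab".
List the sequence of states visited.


Input: baab
d(q0, b) = q1
d(q1, a) = q1
d(q1, a) = q1
d(q1, b) = q1


q0 -> q1 -> q1 -> q1 -> q1


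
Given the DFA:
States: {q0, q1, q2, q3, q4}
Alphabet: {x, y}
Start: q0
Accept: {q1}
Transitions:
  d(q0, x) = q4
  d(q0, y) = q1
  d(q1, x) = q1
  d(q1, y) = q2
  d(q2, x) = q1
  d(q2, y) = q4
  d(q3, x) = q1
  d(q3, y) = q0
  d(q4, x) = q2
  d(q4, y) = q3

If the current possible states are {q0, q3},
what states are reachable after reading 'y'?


Apply transition on 'y' from each current state:
  d(q0, y) = q1
  d(q3, y) = q0

{q0, q1}


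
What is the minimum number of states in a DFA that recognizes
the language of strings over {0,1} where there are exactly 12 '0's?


States: count = 0, 1, ..., 12 (that's 13 states), plus a dead state for count > 12.
Total: 13 + 1 = 14. Accept = count-12 state.

14


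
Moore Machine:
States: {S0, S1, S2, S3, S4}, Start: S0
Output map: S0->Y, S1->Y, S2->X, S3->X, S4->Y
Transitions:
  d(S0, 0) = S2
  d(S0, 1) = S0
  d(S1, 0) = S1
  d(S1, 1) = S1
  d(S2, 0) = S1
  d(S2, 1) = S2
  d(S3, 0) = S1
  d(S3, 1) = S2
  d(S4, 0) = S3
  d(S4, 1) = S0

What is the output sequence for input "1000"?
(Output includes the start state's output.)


Start: S0 (output Y)
  --1--> S0 (output Y)
  --0--> S2 (output X)
  --0--> S1 (output Y)
  --0--> S1 (output Y)

"YYXYY"


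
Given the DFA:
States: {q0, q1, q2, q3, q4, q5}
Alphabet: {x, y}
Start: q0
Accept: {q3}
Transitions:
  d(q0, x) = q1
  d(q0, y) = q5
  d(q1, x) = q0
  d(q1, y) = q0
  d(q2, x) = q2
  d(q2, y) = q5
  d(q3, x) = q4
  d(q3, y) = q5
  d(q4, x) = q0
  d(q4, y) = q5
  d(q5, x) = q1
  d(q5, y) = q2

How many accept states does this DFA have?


Accept states listed: {q3}
Counting: q3(1)

1


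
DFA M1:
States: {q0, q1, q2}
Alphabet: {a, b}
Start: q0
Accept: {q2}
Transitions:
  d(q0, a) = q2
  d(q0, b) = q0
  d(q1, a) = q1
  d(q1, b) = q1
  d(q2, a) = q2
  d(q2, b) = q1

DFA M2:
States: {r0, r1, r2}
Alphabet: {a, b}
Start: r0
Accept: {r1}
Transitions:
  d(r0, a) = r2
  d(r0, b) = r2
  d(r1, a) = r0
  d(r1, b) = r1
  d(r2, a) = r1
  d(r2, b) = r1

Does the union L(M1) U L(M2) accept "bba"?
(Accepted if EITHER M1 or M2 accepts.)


M1: final=q2 accepted=True
M2: final=r0 accepted=False

Yes, union accepts


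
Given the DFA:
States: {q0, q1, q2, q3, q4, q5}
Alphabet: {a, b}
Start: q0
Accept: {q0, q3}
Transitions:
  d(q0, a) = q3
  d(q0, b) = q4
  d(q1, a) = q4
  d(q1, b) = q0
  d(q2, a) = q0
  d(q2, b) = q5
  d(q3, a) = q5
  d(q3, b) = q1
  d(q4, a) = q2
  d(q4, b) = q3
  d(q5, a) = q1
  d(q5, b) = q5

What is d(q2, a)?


Looking up transition d(q2, a)

q0


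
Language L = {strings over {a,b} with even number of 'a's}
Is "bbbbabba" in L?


count('a') = 2; 2 mod 2 = 0

Yes, "bbbbabba" is in L


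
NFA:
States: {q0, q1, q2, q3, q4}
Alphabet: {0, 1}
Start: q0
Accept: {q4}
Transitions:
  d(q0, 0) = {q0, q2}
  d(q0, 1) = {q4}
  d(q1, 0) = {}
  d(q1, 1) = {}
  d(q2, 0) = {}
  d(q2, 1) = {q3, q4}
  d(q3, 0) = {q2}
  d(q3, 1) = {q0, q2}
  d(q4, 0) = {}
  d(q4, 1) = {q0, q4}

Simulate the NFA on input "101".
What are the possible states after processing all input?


Start: {q0}
  --1--> {q4}
  --0--> {}
  --1--> {}

{} (empty set, no valid transitions)


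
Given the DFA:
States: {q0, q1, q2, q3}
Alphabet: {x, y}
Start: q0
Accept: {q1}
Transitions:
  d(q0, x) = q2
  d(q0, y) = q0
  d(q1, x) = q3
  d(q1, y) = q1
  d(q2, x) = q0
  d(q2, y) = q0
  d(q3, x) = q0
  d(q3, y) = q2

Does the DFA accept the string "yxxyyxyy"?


Trace: q0 -> q0 -> q2 -> q0 -> q0 -> q0 -> q2 -> q0 -> q0
Final state: q0
Accept states: {q1}

No, rejected (final state q0 is not an accept state)


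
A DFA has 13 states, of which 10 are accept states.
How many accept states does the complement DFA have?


Complement swaps accept and non-accept states.
13 - 10 = 3

3


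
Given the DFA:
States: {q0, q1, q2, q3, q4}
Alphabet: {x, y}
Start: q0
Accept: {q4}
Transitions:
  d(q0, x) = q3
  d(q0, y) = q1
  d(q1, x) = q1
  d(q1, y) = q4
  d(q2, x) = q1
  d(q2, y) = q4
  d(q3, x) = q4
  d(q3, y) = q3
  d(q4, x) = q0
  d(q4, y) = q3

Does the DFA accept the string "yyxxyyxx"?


Trace: q0 -> q1 -> q4 -> q0 -> q3 -> q3 -> q3 -> q4 -> q0
Final state: q0
Accept states: {q4}

No, rejected (final state q0 is not an accept state)


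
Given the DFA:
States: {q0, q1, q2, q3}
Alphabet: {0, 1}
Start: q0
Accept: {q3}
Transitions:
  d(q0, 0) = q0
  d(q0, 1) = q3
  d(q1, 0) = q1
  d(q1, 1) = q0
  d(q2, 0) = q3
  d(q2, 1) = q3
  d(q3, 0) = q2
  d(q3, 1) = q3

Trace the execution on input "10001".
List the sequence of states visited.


Input: 10001
d(q0, 1) = q3
d(q3, 0) = q2
d(q2, 0) = q3
d(q3, 0) = q2
d(q2, 1) = q3


q0 -> q3 -> q2 -> q3 -> q2 -> q3


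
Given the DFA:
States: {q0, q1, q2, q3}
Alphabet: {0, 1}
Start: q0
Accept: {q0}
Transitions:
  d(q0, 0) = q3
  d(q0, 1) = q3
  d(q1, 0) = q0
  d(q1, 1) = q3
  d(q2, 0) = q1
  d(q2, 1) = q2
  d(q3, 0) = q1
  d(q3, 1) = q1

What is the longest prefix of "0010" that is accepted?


Run the DFA, marking each prefix where the state is accepting:
  "" -> q0 [accept]
  "0" -> q3 [reject]
  "00" -> q1 [reject]
  "001" -> q3 [reject]
  "0010" -> q1 [reject]

""


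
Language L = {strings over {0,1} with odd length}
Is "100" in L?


length = 3; 3 mod 2 = 1

Yes, "100" is in L


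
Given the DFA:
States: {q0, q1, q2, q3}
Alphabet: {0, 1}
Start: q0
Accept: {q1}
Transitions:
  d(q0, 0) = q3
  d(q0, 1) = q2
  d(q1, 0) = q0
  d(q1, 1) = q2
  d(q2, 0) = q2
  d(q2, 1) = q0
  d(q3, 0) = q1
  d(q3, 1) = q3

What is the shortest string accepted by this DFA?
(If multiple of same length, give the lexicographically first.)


BFS by string length (lex-first path to each state shown):
  len 0: q0<-""
  len 1: q2<-"1", q3<-"0"
  len 2: q0<-"11", q1<-"00", q2<-"10", q3<-"01"
Found accept state at length 2.

"00"


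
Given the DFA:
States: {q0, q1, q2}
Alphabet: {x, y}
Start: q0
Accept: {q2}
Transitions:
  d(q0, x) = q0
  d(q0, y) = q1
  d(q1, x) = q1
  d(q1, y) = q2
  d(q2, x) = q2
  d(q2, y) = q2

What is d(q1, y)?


Looking up transition d(q1, y)

q2


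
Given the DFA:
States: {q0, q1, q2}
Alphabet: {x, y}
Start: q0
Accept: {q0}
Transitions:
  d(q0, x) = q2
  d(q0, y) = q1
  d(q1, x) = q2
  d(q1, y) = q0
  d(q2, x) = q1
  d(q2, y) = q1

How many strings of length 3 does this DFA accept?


Enumerating all length-3 strings:
  "xxx" -> q2 [reject]
  "xxy" -> q0 [accept]
  "xyx" -> q2 [reject]
  "xyy" -> q0 [accept]
  "yxx" -> q1 [reject]
  "yxy" -> q1 [reject]
  "yyx" -> q2 [reject]
  "yyy" -> q1 [reject]

2 out of 8


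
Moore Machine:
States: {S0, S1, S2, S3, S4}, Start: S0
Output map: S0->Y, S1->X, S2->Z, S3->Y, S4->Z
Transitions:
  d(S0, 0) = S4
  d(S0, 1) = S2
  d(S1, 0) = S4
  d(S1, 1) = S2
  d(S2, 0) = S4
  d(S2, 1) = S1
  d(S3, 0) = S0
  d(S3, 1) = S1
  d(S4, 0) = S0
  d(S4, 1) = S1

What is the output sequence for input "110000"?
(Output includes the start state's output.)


Start: S0 (output Y)
  --1--> S2 (output Z)
  --1--> S1 (output X)
  --0--> S4 (output Z)
  --0--> S0 (output Y)
  --0--> S4 (output Z)
  --0--> S0 (output Y)

"YZXZYZY"


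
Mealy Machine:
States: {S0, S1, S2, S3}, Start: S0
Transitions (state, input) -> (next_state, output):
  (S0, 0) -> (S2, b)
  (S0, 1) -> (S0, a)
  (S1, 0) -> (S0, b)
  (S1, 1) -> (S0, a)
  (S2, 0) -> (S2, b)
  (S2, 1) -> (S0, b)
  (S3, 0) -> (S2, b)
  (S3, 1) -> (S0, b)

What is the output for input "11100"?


Step-by-step:
  (S0, 1) -> (S0, a)
  (S0, 1) -> (S0, a)
  (S0, 1) -> (S0, a)
  (S0, 0) -> (S2, b)
  (S2, 0) -> (S2, b)

"aaabb"


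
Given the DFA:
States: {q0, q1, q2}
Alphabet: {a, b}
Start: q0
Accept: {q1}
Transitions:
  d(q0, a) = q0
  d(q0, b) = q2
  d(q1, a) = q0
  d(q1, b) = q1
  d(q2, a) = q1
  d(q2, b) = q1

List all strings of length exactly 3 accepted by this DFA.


All strings of length 3: 8 total
Accepted: 4

"aba", "abb", "bab", "bbb"


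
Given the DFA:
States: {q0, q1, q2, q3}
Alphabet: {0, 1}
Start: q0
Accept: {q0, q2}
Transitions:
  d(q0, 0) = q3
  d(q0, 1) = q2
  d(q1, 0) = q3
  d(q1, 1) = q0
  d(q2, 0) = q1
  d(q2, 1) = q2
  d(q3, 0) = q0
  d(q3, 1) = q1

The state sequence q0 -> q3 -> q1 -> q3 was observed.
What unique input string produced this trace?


Trace back each transition to find the symbol:
  q0 --[0]--> q3
  q3 --[1]--> q1
  q1 --[0]--> q3

"010"


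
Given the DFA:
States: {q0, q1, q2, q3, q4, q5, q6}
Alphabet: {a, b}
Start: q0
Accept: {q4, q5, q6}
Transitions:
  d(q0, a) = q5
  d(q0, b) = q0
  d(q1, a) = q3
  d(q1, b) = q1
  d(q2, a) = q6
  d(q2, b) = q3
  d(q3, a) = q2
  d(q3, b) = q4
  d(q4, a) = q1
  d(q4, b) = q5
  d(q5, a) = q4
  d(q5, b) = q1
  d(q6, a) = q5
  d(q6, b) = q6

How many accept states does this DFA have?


Accept states listed: {q4, q5, q6}
Counting: q4(1) q5(2) q6(3)

3


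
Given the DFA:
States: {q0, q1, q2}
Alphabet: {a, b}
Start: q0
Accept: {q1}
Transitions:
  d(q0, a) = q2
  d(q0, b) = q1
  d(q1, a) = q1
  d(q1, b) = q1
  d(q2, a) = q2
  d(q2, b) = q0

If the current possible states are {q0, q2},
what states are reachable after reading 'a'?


Apply transition on 'a' from each current state:
  d(q0, a) = q2
  d(q2, a) = q2

{q2}


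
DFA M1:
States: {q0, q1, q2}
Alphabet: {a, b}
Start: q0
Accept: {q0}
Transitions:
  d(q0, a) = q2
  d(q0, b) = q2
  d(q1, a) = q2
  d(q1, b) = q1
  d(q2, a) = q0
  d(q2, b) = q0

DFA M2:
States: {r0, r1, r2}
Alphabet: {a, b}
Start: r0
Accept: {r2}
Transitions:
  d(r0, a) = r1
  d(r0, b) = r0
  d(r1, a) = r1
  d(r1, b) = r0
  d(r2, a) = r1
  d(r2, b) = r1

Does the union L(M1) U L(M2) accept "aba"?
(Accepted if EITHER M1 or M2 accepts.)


M1: final=q2 accepted=False
M2: final=r1 accepted=False

No, union rejects (neither accepts)


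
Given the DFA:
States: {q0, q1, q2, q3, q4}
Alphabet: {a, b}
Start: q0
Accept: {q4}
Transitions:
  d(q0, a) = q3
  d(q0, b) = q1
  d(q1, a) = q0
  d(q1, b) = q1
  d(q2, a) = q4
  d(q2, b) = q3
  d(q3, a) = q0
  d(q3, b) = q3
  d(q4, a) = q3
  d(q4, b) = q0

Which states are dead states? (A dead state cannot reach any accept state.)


Forward reachability from each state:
  q0 -> reaches {q0, q1, q3}, no accept state (dead)
  q1 -> reaches {q0, q1, q3}, no accept state (dead)
  q2 -> reaches accept state q4 (live)
  q3 -> reaches {q0, q1, q3}, no accept state (dead)
  q4 -> reaches accept state q4 (live)

{q0, q1, q3}


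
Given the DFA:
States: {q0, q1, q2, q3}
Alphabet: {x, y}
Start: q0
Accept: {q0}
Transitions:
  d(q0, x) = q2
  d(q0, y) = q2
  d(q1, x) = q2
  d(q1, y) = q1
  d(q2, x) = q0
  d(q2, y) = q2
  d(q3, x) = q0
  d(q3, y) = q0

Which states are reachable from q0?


BFS from q0:
  layer 0: {q0}
  layer 1: {q2}

{q0, q2}


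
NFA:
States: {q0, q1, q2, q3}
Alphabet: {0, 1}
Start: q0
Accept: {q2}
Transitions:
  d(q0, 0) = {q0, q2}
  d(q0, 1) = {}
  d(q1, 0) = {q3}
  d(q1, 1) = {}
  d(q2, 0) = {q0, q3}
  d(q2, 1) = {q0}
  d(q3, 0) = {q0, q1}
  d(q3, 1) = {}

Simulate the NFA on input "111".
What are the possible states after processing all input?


Start: {q0}
  --1--> {}
  --1--> {}
  --1--> {}

{} (empty set, no valid transitions)


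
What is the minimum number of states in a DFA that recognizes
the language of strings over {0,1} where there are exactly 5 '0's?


States: count = 0, 1, ..., 5 (that's 6 states), plus a dead state for count > 5.
Total: 6 + 1 = 7. Accept = count-5 state.

7


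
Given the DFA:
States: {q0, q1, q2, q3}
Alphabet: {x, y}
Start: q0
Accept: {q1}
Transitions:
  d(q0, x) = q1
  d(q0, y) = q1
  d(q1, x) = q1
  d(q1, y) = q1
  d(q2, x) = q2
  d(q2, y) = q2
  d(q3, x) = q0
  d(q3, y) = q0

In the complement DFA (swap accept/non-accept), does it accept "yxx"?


Trace: q0 -> q1 -> q1 -> q1
Final: q1
Original accept: {q1}
Complement: q1 is in original accept

No, complement rejects (original accepts)


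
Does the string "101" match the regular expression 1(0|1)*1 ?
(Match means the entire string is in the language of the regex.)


|string| = 3; first = '1'; last = '1'

Yes, "101" matches 1(0|1)*1


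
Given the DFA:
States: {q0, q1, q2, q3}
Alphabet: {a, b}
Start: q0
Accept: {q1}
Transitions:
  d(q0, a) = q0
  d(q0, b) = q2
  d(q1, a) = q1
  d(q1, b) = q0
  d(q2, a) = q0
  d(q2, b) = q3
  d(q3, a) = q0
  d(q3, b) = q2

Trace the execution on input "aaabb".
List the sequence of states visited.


Input: aaabb
d(q0, a) = q0
d(q0, a) = q0
d(q0, a) = q0
d(q0, b) = q2
d(q2, b) = q3


q0 -> q0 -> q0 -> q0 -> q2 -> q3


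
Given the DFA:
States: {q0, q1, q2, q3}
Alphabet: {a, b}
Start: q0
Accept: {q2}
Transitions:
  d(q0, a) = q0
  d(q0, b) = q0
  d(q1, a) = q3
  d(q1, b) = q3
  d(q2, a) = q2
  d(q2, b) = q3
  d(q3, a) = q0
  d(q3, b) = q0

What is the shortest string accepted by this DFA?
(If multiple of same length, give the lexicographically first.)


BFS by string length (lex-first path to each state shown):
  len 0: q0<-""
  len 1: q0<-"a"
  len 2: q0<-"aa"
  len 3: q0<-"aaa"
  len 4: q0<-"aaaa"
  len 5: q0<-"aaaaa"
  len 6: q0<-"aaaaaa"
  len 7: q0<-"aaaaaaa"
  len 8: q0<-"aaaaaaaa"

No string accepted (empty language)


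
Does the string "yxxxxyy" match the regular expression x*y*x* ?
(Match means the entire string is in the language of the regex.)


|string| = 7; first = 'y'; last = 'y'

No, "yxxxxyy" does not match x*y*x*


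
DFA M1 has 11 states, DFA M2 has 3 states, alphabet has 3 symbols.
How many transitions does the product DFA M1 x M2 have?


Product DFA has 11 * 3 = 33 states.
Each has 3 transitions: 33 * 3 = 99

99


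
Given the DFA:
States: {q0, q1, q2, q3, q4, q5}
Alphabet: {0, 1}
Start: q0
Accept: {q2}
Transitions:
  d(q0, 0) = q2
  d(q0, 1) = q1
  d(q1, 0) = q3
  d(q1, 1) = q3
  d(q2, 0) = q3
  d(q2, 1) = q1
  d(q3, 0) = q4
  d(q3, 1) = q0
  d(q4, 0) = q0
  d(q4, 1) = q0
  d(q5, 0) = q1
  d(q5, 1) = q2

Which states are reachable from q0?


BFS from q0:
  layer 0: {q0}
  layer 1: {q1, q2}
  layer 2: {q3}
  layer 3: {q4}

{q0, q1, q2, q3, q4}


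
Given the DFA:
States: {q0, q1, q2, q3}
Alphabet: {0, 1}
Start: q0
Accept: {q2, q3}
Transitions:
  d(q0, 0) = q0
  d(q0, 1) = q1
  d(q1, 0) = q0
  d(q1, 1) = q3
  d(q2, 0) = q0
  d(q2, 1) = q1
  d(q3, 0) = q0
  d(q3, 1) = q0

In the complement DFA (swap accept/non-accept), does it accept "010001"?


Trace: q0 -> q0 -> q1 -> q0 -> q0 -> q0 -> q1
Final: q1
Original accept: {q2, q3}
Complement: q1 is not in original accept

Yes, complement accepts (original rejects)


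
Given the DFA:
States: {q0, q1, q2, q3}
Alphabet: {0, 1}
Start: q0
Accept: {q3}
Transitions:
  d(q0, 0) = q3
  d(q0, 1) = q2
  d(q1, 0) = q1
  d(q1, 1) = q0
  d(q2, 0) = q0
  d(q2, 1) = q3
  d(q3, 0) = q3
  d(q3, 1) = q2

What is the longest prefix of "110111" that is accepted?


Run the DFA, marking each prefix where the state is accepting:
  "" -> q0 [reject]
  "1" -> q2 [reject]
  "11" -> q3 [accept]
  "110" -> q3 [accept]
  "1101" -> q2 [reject]
  "11011" -> q3 [accept]
  "110111" -> q2 [reject]

"11011"


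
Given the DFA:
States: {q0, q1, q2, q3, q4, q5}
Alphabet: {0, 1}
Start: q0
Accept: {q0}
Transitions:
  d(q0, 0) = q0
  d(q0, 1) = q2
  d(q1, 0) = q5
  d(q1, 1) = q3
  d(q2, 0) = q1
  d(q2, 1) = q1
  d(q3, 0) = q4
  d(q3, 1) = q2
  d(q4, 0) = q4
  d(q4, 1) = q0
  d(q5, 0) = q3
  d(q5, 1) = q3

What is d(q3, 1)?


Looking up transition d(q3, 1)

q2


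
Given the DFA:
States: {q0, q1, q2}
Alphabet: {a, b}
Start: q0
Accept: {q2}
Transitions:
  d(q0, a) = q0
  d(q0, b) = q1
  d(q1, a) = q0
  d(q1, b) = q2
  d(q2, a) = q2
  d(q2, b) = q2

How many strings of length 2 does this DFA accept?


Enumerating all length-2 strings:
  "aa" -> q0 [reject]
  "ab" -> q1 [reject]
  "ba" -> q0 [reject]
  "bb" -> q2 [accept]

1 out of 4


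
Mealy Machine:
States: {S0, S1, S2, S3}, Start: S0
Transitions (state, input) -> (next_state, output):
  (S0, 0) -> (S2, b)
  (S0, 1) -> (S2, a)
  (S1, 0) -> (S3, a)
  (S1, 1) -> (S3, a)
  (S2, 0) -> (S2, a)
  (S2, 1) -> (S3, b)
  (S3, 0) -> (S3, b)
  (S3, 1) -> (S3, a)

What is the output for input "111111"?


Step-by-step:
  (S0, 1) -> (S2, a)
  (S2, 1) -> (S3, b)
  (S3, 1) -> (S3, a)
  (S3, 1) -> (S3, a)
  (S3, 1) -> (S3, a)
  (S3, 1) -> (S3, a)

"abaaaa"


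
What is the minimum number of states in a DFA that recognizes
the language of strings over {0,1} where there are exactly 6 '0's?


States: count = 0, 1, ..., 6 (that's 7 states), plus a dead state for count > 6.
Total: 7 + 1 = 8. Accept = count-6 state.

8
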